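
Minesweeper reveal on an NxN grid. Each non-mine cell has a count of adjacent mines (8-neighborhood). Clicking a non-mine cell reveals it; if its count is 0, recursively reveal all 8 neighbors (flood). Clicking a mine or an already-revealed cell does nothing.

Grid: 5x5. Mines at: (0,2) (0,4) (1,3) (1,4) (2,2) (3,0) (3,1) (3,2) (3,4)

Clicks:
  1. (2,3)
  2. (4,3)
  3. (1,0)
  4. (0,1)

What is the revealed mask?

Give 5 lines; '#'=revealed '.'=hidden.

Answer: ##...
##...
##.#.
.....
...#.

Derivation:
Click 1 (2,3) count=5: revealed 1 new [(2,3)] -> total=1
Click 2 (4,3) count=2: revealed 1 new [(4,3)] -> total=2
Click 3 (1,0) count=0: revealed 6 new [(0,0) (0,1) (1,0) (1,1) (2,0) (2,1)] -> total=8
Click 4 (0,1) count=1: revealed 0 new [(none)] -> total=8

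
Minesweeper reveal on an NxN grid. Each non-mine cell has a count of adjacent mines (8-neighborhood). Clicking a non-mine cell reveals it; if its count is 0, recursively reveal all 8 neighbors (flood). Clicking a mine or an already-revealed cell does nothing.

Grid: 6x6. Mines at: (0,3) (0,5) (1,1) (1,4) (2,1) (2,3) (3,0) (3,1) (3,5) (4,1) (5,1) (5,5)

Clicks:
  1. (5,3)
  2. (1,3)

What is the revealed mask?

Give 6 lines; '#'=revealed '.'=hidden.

Answer: ......
...#..
......
..###.
..###.
..###.

Derivation:
Click 1 (5,3) count=0: revealed 9 new [(3,2) (3,3) (3,4) (4,2) (4,3) (4,4) (5,2) (5,3) (5,4)] -> total=9
Click 2 (1,3) count=3: revealed 1 new [(1,3)] -> total=10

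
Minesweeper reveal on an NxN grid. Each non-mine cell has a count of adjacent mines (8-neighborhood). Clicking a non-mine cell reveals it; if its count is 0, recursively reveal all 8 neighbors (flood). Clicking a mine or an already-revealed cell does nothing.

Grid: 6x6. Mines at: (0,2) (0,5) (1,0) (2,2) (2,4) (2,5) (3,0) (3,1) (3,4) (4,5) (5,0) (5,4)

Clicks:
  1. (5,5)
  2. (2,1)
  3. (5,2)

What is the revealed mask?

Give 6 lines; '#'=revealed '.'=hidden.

Click 1 (5,5) count=2: revealed 1 new [(5,5)] -> total=1
Click 2 (2,1) count=4: revealed 1 new [(2,1)] -> total=2
Click 3 (5,2) count=0: revealed 6 new [(4,1) (4,2) (4,3) (5,1) (5,2) (5,3)] -> total=8

Answer: ......
......
.#....
......
.###..
.###.#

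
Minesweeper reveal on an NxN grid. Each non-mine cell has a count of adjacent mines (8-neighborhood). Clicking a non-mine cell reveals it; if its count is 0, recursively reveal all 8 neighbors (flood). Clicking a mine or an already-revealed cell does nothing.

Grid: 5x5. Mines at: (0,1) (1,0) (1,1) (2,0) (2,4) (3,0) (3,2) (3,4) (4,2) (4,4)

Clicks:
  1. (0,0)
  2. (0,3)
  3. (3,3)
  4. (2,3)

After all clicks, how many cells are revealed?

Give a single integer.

Answer: 9

Derivation:
Click 1 (0,0) count=3: revealed 1 new [(0,0)] -> total=1
Click 2 (0,3) count=0: revealed 6 new [(0,2) (0,3) (0,4) (1,2) (1,3) (1,4)] -> total=7
Click 3 (3,3) count=5: revealed 1 new [(3,3)] -> total=8
Click 4 (2,3) count=3: revealed 1 new [(2,3)] -> total=9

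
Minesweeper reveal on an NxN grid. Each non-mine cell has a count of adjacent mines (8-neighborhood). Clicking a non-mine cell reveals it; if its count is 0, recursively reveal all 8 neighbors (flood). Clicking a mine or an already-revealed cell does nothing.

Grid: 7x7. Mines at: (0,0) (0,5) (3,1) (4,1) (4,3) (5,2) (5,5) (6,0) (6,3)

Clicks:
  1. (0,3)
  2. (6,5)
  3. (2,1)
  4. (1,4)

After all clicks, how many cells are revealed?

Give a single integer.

Answer: 25

Derivation:
Click 1 (0,3) count=0: revealed 24 new [(0,1) (0,2) (0,3) (0,4) (1,1) (1,2) (1,3) (1,4) (1,5) (1,6) (2,1) (2,2) (2,3) (2,4) (2,5) (2,6) (3,2) (3,3) (3,4) (3,5) (3,6) (4,4) (4,5) (4,6)] -> total=24
Click 2 (6,5) count=1: revealed 1 new [(6,5)] -> total=25
Click 3 (2,1) count=1: revealed 0 new [(none)] -> total=25
Click 4 (1,4) count=1: revealed 0 new [(none)] -> total=25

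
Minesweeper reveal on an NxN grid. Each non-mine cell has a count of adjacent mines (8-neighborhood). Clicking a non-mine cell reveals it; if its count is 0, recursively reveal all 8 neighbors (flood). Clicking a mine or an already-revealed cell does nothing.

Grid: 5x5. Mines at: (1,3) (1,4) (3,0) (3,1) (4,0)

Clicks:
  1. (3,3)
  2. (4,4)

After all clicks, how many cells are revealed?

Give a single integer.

Click 1 (3,3) count=0: revealed 9 new [(2,2) (2,3) (2,4) (3,2) (3,3) (3,4) (4,2) (4,3) (4,4)] -> total=9
Click 2 (4,4) count=0: revealed 0 new [(none)] -> total=9

Answer: 9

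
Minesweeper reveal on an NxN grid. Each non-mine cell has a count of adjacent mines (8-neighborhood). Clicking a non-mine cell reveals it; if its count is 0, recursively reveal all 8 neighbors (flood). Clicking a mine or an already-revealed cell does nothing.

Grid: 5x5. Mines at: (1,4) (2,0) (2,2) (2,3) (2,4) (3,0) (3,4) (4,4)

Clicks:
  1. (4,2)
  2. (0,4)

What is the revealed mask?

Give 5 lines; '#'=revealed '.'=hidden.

Answer: ....#
.....
.....
.###.
.###.

Derivation:
Click 1 (4,2) count=0: revealed 6 new [(3,1) (3,2) (3,3) (4,1) (4,2) (4,3)] -> total=6
Click 2 (0,4) count=1: revealed 1 new [(0,4)] -> total=7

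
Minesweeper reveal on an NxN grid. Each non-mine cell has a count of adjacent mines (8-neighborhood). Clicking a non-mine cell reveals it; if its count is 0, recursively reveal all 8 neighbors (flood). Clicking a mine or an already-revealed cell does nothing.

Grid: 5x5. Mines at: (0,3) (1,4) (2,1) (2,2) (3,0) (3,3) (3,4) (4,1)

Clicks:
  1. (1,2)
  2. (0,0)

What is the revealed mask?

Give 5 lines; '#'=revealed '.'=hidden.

Answer: ###..
###..
.....
.....
.....

Derivation:
Click 1 (1,2) count=3: revealed 1 new [(1,2)] -> total=1
Click 2 (0,0) count=0: revealed 5 new [(0,0) (0,1) (0,2) (1,0) (1,1)] -> total=6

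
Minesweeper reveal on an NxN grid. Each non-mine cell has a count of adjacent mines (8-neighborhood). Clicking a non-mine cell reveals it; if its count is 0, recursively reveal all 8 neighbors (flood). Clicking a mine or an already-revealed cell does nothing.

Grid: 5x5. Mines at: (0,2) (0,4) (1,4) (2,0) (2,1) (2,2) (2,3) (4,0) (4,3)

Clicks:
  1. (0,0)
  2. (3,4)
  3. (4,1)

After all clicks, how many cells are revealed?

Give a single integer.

Click 1 (0,0) count=0: revealed 4 new [(0,0) (0,1) (1,0) (1,1)] -> total=4
Click 2 (3,4) count=2: revealed 1 new [(3,4)] -> total=5
Click 3 (4,1) count=1: revealed 1 new [(4,1)] -> total=6

Answer: 6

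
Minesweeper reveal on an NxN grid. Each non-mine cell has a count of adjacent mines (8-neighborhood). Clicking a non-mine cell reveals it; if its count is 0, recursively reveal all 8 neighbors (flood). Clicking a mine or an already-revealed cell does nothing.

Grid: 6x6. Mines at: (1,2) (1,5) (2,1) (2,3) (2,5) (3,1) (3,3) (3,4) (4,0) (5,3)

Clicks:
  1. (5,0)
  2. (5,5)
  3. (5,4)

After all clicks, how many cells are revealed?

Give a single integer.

Answer: 5

Derivation:
Click 1 (5,0) count=1: revealed 1 new [(5,0)] -> total=1
Click 2 (5,5) count=0: revealed 4 new [(4,4) (4,5) (5,4) (5,5)] -> total=5
Click 3 (5,4) count=1: revealed 0 new [(none)] -> total=5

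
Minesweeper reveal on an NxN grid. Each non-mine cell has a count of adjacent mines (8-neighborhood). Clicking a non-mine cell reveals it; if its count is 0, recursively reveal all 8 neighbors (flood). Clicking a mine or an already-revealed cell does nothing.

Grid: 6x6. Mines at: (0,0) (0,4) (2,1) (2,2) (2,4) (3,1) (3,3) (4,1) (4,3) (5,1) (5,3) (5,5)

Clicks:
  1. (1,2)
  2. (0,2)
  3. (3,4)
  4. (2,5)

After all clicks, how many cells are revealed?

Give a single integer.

Click 1 (1,2) count=2: revealed 1 new [(1,2)] -> total=1
Click 2 (0,2) count=0: revealed 5 new [(0,1) (0,2) (0,3) (1,1) (1,3)] -> total=6
Click 3 (3,4) count=3: revealed 1 new [(3,4)] -> total=7
Click 4 (2,5) count=1: revealed 1 new [(2,5)] -> total=8

Answer: 8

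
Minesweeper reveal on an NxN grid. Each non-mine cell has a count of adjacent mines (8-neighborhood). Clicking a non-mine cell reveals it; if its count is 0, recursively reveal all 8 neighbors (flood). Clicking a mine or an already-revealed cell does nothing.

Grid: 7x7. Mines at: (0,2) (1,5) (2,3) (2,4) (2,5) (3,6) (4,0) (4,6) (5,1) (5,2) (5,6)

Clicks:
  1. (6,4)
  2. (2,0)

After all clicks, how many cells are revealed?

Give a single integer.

Click 1 (6,4) count=0: revealed 12 new [(3,3) (3,4) (3,5) (4,3) (4,4) (4,5) (5,3) (5,4) (5,5) (6,3) (6,4) (6,5)] -> total=12
Click 2 (2,0) count=0: revealed 11 new [(0,0) (0,1) (1,0) (1,1) (1,2) (2,0) (2,1) (2,2) (3,0) (3,1) (3,2)] -> total=23

Answer: 23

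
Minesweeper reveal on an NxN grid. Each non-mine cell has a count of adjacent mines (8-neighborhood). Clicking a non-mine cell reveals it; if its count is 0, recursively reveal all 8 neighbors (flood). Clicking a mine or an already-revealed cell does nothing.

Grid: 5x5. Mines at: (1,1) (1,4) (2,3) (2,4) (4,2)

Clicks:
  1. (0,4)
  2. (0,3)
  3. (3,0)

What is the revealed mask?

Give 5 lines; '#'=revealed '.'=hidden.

Click 1 (0,4) count=1: revealed 1 new [(0,4)] -> total=1
Click 2 (0,3) count=1: revealed 1 new [(0,3)] -> total=2
Click 3 (3,0) count=0: revealed 6 new [(2,0) (2,1) (3,0) (3,1) (4,0) (4,1)] -> total=8

Answer: ...##
.....
##...
##...
##...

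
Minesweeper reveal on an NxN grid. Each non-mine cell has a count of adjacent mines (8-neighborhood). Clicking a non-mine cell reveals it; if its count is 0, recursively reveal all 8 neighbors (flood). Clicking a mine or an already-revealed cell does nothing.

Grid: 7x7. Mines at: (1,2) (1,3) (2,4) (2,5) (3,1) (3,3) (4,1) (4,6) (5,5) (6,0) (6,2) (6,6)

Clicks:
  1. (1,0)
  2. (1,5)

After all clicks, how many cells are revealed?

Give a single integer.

Answer: 7

Derivation:
Click 1 (1,0) count=0: revealed 6 new [(0,0) (0,1) (1,0) (1,1) (2,0) (2,1)] -> total=6
Click 2 (1,5) count=2: revealed 1 new [(1,5)] -> total=7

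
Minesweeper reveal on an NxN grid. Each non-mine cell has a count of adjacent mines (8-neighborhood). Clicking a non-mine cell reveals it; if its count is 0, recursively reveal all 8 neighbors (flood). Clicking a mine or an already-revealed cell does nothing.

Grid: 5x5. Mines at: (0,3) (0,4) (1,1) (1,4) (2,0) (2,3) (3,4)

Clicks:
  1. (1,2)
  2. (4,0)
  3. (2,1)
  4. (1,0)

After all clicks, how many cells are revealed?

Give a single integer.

Click 1 (1,2) count=3: revealed 1 new [(1,2)] -> total=1
Click 2 (4,0) count=0: revealed 8 new [(3,0) (3,1) (3,2) (3,3) (4,0) (4,1) (4,2) (4,3)] -> total=9
Click 3 (2,1) count=2: revealed 1 new [(2,1)] -> total=10
Click 4 (1,0) count=2: revealed 1 new [(1,0)] -> total=11

Answer: 11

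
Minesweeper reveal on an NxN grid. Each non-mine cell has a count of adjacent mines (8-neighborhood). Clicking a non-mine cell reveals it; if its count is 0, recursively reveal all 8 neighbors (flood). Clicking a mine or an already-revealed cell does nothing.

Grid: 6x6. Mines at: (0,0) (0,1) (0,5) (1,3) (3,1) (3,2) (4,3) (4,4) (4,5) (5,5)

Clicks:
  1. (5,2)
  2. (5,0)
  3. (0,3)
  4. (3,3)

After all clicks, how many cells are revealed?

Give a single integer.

Answer: 8

Derivation:
Click 1 (5,2) count=1: revealed 1 new [(5,2)] -> total=1
Click 2 (5,0) count=0: revealed 5 new [(4,0) (4,1) (4,2) (5,0) (5,1)] -> total=6
Click 3 (0,3) count=1: revealed 1 new [(0,3)] -> total=7
Click 4 (3,3) count=3: revealed 1 new [(3,3)] -> total=8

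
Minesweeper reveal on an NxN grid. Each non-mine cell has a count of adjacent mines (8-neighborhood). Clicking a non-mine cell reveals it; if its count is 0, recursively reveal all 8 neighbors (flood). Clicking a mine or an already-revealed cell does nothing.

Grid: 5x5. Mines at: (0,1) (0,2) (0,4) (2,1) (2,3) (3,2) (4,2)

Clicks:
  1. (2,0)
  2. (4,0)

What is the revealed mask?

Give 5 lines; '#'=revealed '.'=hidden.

Click 1 (2,0) count=1: revealed 1 new [(2,0)] -> total=1
Click 2 (4,0) count=0: revealed 4 new [(3,0) (3,1) (4,0) (4,1)] -> total=5

Answer: .....
.....
#....
##...
##...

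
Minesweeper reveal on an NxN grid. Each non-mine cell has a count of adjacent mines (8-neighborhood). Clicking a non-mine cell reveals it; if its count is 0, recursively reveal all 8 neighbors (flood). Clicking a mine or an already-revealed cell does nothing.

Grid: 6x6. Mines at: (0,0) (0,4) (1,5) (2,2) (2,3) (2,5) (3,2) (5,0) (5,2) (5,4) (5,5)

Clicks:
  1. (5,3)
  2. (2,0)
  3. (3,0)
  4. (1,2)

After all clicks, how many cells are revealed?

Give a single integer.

Click 1 (5,3) count=2: revealed 1 new [(5,3)] -> total=1
Click 2 (2,0) count=0: revealed 8 new [(1,0) (1,1) (2,0) (2,1) (3,0) (3,1) (4,0) (4,1)] -> total=9
Click 3 (3,0) count=0: revealed 0 new [(none)] -> total=9
Click 4 (1,2) count=2: revealed 1 new [(1,2)] -> total=10

Answer: 10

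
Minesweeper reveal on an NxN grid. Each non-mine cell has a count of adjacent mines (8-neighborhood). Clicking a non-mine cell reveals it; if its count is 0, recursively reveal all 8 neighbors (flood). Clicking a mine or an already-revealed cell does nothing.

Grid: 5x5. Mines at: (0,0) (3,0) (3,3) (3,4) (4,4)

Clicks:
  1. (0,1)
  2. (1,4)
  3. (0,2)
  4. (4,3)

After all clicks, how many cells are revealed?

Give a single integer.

Answer: 13

Derivation:
Click 1 (0,1) count=1: revealed 1 new [(0,1)] -> total=1
Click 2 (1,4) count=0: revealed 11 new [(0,2) (0,3) (0,4) (1,1) (1,2) (1,3) (1,4) (2,1) (2,2) (2,3) (2,4)] -> total=12
Click 3 (0,2) count=0: revealed 0 new [(none)] -> total=12
Click 4 (4,3) count=3: revealed 1 new [(4,3)] -> total=13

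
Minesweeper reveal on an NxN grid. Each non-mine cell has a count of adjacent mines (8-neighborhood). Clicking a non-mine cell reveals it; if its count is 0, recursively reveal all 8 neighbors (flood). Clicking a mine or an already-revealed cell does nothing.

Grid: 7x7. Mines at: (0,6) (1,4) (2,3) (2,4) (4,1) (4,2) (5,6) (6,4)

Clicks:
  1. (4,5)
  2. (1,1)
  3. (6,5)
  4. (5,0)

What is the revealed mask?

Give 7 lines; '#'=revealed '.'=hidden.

Answer: ####...
####...
###....
###....
.....#.
#......
.....#.

Derivation:
Click 1 (4,5) count=1: revealed 1 new [(4,5)] -> total=1
Click 2 (1,1) count=0: revealed 14 new [(0,0) (0,1) (0,2) (0,3) (1,0) (1,1) (1,2) (1,3) (2,0) (2,1) (2,2) (3,0) (3,1) (3,2)] -> total=15
Click 3 (6,5) count=2: revealed 1 new [(6,5)] -> total=16
Click 4 (5,0) count=1: revealed 1 new [(5,0)] -> total=17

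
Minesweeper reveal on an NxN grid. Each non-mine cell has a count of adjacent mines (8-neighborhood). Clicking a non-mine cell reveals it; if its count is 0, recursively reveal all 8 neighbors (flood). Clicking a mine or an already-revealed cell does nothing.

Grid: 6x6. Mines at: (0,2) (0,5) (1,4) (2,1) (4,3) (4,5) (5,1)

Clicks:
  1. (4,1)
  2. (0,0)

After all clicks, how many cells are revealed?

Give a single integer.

Answer: 5

Derivation:
Click 1 (4,1) count=1: revealed 1 new [(4,1)] -> total=1
Click 2 (0,0) count=0: revealed 4 new [(0,0) (0,1) (1,0) (1,1)] -> total=5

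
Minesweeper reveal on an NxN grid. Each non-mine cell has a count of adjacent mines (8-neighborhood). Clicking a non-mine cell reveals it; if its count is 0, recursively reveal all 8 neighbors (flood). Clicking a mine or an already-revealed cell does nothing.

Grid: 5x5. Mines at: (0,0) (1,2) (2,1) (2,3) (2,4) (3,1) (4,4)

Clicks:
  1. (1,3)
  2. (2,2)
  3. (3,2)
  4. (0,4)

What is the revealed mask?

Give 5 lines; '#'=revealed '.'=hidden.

Answer: ...##
...##
..#..
..#..
.....

Derivation:
Click 1 (1,3) count=3: revealed 1 new [(1,3)] -> total=1
Click 2 (2,2) count=4: revealed 1 new [(2,2)] -> total=2
Click 3 (3,2) count=3: revealed 1 new [(3,2)] -> total=3
Click 4 (0,4) count=0: revealed 3 new [(0,3) (0,4) (1,4)] -> total=6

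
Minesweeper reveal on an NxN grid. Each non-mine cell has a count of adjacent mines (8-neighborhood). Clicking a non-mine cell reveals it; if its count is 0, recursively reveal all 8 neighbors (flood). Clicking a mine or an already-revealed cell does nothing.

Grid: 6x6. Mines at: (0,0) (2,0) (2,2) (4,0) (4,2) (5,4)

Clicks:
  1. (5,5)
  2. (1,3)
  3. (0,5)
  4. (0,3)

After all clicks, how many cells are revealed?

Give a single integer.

Click 1 (5,5) count=1: revealed 1 new [(5,5)] -> total=1
Click 2 (1,3) count=1: revealed 1 new [(1,3)] -> total=2
Click 3 (0,5) count=0: revealed 18 new [(0,1) (0,2) (0,3) (0,4) (0,5) (1,1) (1,2) (1,4) (1,5) (2,3) (2,4) (2,5) (3,3) (3,4) (3,5) (4,3) (4,4) (4,5)] -> total=20
Click 4 (0,3) count=0: revealed 0 new [(none)] -> total=20

Answer: 20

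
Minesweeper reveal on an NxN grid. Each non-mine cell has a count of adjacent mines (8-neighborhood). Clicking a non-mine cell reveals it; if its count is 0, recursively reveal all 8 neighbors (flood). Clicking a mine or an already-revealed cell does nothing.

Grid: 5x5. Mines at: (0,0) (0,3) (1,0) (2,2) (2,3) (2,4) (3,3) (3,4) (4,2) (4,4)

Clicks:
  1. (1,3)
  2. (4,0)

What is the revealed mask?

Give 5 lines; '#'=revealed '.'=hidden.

Click 1 (1,3) count=4: revealed 1 new [(1,3)] -> total=1
Click 2 (4,0) count=0: revealed 6 new [(2,0) (2,1) (3,0) (3,1) (4,0) (4,1)] -> total=7

Answer: .....
...#.
##...
##...
##...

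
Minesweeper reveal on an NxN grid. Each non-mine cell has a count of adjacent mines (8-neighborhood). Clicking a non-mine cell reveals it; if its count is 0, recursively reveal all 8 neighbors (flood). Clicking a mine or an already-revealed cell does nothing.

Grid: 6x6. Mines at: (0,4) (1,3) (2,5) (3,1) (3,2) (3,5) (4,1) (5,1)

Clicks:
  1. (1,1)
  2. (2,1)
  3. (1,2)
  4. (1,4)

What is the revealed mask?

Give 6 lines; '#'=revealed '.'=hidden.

Answer: ###...
###.#.
###...
......
......
......

Derivation:
Click 1 (1,1) count=0: revealed 9 new [(0,0) (0,1) (0,2) (1,0) (1,1) (1,2) (2,0) (2,1) (2,2)] -> total=9
Click 2 (2,1) count=2: revealed 0 new [(none)] -> total=9
Click 3 (1,2) count=1: revealed 0 new [(none)] -> total=9
Click 4 (1,4) count=3: revealed 1 new [(1,4)] -> total=10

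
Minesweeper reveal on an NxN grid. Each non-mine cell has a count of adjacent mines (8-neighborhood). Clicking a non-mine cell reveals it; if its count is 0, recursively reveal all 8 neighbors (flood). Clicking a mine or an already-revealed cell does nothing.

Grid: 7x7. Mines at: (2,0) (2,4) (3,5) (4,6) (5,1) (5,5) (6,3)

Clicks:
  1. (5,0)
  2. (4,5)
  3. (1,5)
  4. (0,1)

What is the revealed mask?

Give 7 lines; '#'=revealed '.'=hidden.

Answer: #######
#######
.###.##
.####..
.#####.
#.###..
.......

Derivation:
Click 1 (5,0) count=1: revealed 1 new [(5,0)] -> total=1
Click 2 (4,5) count=3: revealed 1 new [(4,5)] -> total=2
Click 3 (1,5) count=1: revealed 1 new [(1,5)] -> total=3
Click 4 (0,1) count=0: revealed 29 new [(0,0) (0,1) (0,2) (0,3) (0,4) (0,5) (0,6) (1,0) (1,1) (1,2) (1,3) (1,4) (1,6) (2,1) (2,2) (2,3) (2,5) (2,6) (3,1) (3,2) (3,3) (3,4) (4,1) (4,2) (4,3) (4,4) (5,2) (5,3) (5,4)] -> total=32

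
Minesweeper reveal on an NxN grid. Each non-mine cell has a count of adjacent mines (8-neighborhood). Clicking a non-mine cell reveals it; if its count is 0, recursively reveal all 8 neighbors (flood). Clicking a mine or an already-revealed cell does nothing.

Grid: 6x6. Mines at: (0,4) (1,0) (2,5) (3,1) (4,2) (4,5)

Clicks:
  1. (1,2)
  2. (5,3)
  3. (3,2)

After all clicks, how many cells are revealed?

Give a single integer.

Click 1 (1,2) count=0: revealed 14 new [(0,1) (0,2) (0,3) (1,1) (1,2) (1,3) (1,4) (2,1) (2,2) (2,3) (2,4) (3,2) (3,3) (3,4)] -> total=14
Click 2 (5,3) count=1: revealed 1 new [(5,3)] -> total=15
Click 3 (3,2) count=2: revealed 0 new [(none)] -> total=15

Answer: 15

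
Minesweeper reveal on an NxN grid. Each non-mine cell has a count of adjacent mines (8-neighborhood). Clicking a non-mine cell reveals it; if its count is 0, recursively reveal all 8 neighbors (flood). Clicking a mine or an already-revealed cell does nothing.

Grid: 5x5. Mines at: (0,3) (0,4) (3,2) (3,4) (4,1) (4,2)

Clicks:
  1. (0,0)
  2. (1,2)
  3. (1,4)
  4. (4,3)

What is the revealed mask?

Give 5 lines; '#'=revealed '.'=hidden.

Answer: ###..
###.#
###..
##...
...#.

Derivation:
Click 1 (0,0) count=0: revealed 11 new [(0,0) (0,1) (0,2) (1,0) (1,1) (1,2) (2,0) (2,1) (2,2) (3,0) (3,1)] -> total=11
Click 2 (1,2) count=1: revealed 0 new [(none)] -> total=11
Click 3 (1,4) count=2: revealed 1 new [(1,4)] -> total=12
Click 4 (4,3) count=3: revealed 1 new [(4,3)] -> total=13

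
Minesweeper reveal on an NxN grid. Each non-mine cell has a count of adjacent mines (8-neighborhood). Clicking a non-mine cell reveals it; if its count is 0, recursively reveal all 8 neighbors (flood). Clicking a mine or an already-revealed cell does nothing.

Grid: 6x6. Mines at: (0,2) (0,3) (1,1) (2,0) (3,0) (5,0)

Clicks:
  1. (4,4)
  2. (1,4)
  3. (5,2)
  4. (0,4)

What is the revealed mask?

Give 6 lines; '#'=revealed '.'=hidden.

Click 1 (4,4) count=0: revealed 26 new [(0,4) (0,5) (1,2) (1,3) (1,4) (1,5) (2,1) (2,2) (2,3) (2,4) (2,5) (3,1) (3,2) (3,3) (3,4) (3,5) (4,1) (4,2) (4,3) (4,4) (4,5) (5,1) (5,2) (5,3) (5,4) (5,5)] -> total=26
Click 2 (1,4) count=1: revealed 0 new [(none)] -> total=26
Click 3 (5,2) count=0: revealed 0 new [(none)] -> total=26
Click 4 (0,4) count=1: revealed 0 new [(none)] -> total=26

Answer: ....##
..####
.#####
.#####
.#####
.#####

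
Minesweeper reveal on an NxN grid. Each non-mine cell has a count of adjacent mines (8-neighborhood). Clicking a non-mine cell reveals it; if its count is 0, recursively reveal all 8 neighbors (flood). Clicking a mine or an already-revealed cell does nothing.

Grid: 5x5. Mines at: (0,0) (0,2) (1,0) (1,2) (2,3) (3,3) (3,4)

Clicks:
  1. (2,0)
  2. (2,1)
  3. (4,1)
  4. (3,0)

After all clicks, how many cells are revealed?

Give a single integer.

Click 1 (2,0) count=1: revealed 1 new [(2,0)] -> total=1
Click 2 (2,1) count=2: revealed 1 new [(2,1)] -> total=2
Click 3 (4,1) count=0: revealed 7 new [(2,2) (3,0) (3,1) (3,2) (4,0) (4,1) (4,2)] -> total=9
Click 4 (3,0) count=0: revealed 0 new [(none)] -> total=9

Answer: 9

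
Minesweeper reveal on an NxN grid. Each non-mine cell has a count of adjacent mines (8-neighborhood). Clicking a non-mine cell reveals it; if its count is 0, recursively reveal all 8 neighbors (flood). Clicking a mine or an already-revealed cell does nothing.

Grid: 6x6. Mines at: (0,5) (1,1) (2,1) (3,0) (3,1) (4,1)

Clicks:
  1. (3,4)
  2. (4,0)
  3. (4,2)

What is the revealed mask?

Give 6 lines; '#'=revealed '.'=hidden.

Click 1 (3,4) count=0: revealed 23 new [(0,2) (0,3) (0,4) (1,2) (1,3) (1,4) (1,5) (2,2) (2,3) (2,4) (2,5) (3,2) (3,3) (3,4) (3,5) (4,2) (4,3) (4,4) (4,5) (5,2) (5,3) (5,4) (5,5)] -> total=23
Click 2 (4,0) count=3: revealed 1 new [(4,0)] -> total=24
Click 3 (4,2) count=2: revealed 0 new [(none)] -> total=24

Answer: ..###.
..####
..####
..####
#.####
..####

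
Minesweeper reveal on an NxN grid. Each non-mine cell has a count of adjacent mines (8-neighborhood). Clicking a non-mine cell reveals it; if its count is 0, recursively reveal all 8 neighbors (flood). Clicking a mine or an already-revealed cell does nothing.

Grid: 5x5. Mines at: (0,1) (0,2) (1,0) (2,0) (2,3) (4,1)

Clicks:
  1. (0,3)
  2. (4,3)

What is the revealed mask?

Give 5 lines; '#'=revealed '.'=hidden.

Answer: ...#.
.....
.....
..###
..###

Derivation:
Click 1 (0,3) count=1: revealed 1 new [(0,3)] -> total=1
Click 2 (4,3) count=0: revealed 6 new [(3,2) (3,3) (3,4) (4,2) (4,3) (4,4)] -> total=7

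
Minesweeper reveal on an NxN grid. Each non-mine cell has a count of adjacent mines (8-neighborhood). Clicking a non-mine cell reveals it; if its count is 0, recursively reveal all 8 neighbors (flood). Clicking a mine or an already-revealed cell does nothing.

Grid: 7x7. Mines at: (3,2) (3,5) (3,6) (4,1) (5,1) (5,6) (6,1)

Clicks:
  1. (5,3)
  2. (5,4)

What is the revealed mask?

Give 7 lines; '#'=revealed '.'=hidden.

Answer: .......
.......
.......
.......
..####.
..####.
..####.

Derivation:
Click 1 (5,3) count=0: revealed 12 new [(4,2) (4,3) (4,4) (4,5) (5,2) (5,3) (5,4) (5,5) (6,2) (6,3) (6,4) (6,5)] -> total=12
Click 2 (5,4) count=0: revealed 0 new [(none)] -> total=12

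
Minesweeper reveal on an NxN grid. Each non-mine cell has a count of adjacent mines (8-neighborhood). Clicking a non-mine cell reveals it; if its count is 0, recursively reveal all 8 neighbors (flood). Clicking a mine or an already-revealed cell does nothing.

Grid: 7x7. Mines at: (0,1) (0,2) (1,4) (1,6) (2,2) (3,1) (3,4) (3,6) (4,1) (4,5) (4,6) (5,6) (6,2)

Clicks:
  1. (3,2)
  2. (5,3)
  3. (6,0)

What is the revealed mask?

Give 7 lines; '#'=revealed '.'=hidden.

Click 1 (3,2) count=3: revealed 1 new [(3,2)] -> total=1
Click 2 (5,3) count=1: revealed 1 new [(5,3)] -> total=2
Click 3 (6,0) count=0: revealed 4 new [(5,0) (5,1) (6,0) (6,1)] -> total=6

Answer: .......
.......
.......
..#....
.......
##.#...
##.....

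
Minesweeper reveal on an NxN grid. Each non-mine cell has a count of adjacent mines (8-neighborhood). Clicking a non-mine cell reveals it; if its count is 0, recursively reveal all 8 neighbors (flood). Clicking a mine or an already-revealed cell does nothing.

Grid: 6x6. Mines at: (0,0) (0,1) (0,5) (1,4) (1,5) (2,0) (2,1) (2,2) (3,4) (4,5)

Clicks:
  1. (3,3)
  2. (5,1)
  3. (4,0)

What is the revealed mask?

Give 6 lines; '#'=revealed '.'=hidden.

Click 1 (3,3) count=2: revealed 1 new [(3,3)] -> total=1
Click 2 (5,1) count=0: revealed 13 new [(3,0) (3,1) (3,2) (4,0) (4,1) (4,2) (4,3) (4,4) (5,0) (5,1) (5,2) (5,3) (5,4)] -> total=14
Click 3 (4,0) count=0: revealed 0 new [(none)] -> total=14

Answer: ......
......
......
####..
#####.
#####.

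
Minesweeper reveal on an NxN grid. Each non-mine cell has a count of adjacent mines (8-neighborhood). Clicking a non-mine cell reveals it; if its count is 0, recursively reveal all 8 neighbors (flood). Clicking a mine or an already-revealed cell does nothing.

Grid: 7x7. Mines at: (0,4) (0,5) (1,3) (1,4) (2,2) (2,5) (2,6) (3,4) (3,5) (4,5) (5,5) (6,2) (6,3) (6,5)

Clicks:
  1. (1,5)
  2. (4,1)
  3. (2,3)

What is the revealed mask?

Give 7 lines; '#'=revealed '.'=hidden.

Click 1 (1,5) count=5: revealed 1 new [(1,5)] -> total=1
Click 2 (4,1) count=0: revealed 22 new [(0,0) (0,1) (0,2) (1,0) (1,1) (1,2) (2,0) (2,1) (3,0) (3,1) (3,2) (3,3) (4,0) (4,1) (4,2) (4,3) (5,0) (5,1) (5,2) (5,3) (6,0) (6,1)] -> total=23
Click 3 (2,3) count=4: revealed 1 new [(2,3)] -> total=24

Answer: ###....
###..#.
##.#...
####...
####...
####...
##.....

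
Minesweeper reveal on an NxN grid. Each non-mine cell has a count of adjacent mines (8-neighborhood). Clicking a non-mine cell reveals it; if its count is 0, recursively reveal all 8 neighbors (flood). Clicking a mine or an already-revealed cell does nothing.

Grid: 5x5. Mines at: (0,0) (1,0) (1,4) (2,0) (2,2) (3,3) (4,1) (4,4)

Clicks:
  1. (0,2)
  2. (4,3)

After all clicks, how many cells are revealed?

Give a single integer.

Answer: 7

Derivation:
Click 1 (0,2) count=0: revealed 6 new [(0,1) (0,2) (0,3) (1,1) (1,2) (1,3)] -> total=6
Click 2 (4,3) count=2: revealed 1 new [(4,3)] -> total=7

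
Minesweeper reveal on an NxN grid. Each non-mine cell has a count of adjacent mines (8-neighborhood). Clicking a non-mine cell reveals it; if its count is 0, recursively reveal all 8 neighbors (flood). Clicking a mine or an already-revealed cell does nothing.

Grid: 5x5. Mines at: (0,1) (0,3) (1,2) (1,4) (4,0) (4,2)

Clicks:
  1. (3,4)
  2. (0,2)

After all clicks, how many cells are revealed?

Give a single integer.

Click 1 (3,4) count=0: revealed 6 new [(2,3) (2,4) (3,3) (3,4) (4,3) (4,4)] -> total=6
Click 2 (0,2) count=3: revealed 1 new [(0,2)] -> total=7

Answer: 7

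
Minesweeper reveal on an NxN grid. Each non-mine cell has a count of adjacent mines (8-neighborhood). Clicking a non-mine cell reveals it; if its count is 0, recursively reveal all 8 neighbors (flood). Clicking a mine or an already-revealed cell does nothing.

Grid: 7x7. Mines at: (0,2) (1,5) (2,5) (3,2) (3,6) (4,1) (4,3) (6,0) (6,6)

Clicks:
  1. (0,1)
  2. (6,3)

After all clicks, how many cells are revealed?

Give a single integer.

Answer: 11

Derivation:
Click 1 (0,1) count=1: revealed 1 new [(0,1)] -> total=1
Click 2 (6,3) count=0: revealed 10 new [(5,1) (5,2) (5,3) (5,4) (5,5) (6,1) (6,2) (6,3) (6,4) (6,5)] -> total=11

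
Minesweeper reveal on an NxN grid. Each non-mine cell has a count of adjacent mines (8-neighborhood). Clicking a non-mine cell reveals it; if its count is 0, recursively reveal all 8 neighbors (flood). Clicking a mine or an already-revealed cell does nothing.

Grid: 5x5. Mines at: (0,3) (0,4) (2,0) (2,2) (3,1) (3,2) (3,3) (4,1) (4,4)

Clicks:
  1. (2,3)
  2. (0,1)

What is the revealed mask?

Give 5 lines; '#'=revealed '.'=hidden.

Answer: ###..
###..
...#.
.....
.....

Derivation:
Click 1 (2,3) count=3: revealed 1 new [(2,3)] -> total=1
Click 2 (0,1) count=0: revealed 6 new [(0,0) (0,1) (0,2) (1,0) (1,1) (1,2)] -> total=7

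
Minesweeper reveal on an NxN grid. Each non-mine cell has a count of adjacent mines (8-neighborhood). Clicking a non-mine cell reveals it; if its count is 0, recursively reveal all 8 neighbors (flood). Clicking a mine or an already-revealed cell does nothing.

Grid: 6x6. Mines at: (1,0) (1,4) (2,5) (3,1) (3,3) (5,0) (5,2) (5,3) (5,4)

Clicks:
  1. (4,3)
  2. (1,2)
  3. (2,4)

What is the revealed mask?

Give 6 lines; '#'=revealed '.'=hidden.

Click 1 (4,3) count=4: revealed 1 new [(4,3)] -> total=1
Click 2 (1,2) count=0: revealed 9 new [(0,1) (0,2) (0,3) (1,1) (1,2) (1,3) (2,1) (2,2) (2,3)] -> total=10
Click 3 (2,4) count=3: revealed 1 new [(2,4)] -> total=11

Answer: .###..
.###..
.####.
......
...#..
......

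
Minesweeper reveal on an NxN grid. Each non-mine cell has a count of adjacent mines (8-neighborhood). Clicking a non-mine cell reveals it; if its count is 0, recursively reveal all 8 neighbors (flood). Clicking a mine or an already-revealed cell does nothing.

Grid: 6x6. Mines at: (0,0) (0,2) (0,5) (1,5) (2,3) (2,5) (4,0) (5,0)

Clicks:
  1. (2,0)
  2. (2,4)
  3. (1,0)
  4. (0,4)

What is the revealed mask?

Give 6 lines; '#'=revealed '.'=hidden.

Answer: ....#.
###...
###.#.
###...
......
......

Derivation:
Click 1 (2,0) count=0: revealed 9 new [(1,0) (1,1) (1,2) (2,0) (2,1) (2,2) (3,0) (3,1) (3,2)] -> total=9
Click 2 (2,4) count=3: revealed 1 new [(2,4)] -> total=10
Click 3 (1,0) count=1: revealed 0 new [(none)] -> total=10
Click 4 (0,4) count=2: revealed 1 new [(0,4)] -> total=11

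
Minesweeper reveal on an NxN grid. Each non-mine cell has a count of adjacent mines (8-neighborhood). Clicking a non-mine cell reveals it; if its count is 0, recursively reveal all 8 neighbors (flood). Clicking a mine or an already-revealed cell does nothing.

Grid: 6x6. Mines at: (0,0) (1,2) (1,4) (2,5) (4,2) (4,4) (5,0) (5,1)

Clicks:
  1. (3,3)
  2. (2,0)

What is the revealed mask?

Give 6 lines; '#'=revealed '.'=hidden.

Answer: ......
##....
##....
##.#..
##....
......

Derivation:
Click 1 (3,3) count=2: revealed 1 new [(3,3)] -> total=1
Click 2 (2,0) count=0: revealed 8 new [(1,0) (1,1) (2,0) (2,1) (3,0) (3,1) (4,0) (4,1)] -> total=9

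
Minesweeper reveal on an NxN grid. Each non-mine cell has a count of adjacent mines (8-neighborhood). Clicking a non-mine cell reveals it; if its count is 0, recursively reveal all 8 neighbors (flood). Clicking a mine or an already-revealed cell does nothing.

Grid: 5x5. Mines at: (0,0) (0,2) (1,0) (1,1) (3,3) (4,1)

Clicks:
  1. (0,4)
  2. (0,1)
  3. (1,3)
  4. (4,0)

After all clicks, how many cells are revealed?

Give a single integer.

Answer: 8

Derivation:
Click 1 (0,4) count=0: revealed 6 new [(0,3) (0,4) (1,3) (1,4) (2,3) (2,4)] -> total=6
Click 2 (0,1) count=4: revealed 1 new [(0,1)] -> total=7
Click 3 (1,3) count=1: revealed 0 new [(none)] -> total=7
Click 4 (4,0) count=1: revealed 1 new [(4,0)] -> total=8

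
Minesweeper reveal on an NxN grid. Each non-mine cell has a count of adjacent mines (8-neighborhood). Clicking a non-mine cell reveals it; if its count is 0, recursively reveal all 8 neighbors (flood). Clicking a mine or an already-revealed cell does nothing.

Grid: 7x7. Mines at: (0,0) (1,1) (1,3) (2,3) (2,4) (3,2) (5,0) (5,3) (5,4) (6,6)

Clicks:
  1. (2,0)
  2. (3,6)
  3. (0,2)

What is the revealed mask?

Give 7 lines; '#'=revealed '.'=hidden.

Click 1 (2,0) count=1: revealed 1 new [(2,0)] -> total=1
Click 2 (3,6) count=0: revealed 14 new [(0,4) (0,5) (0,6) (1,4) (1,5) (1,6) (2,5) (2,6) (3,5) (3,6) (4,5) (4,6) (5,5) (5,6)] -> total=15
Click 3 (0,2) count=2: revealed 1 new [(0,2)] -> total=16

Answer: ..#.###
....###
#....##
.....##
.....##
.....##
.......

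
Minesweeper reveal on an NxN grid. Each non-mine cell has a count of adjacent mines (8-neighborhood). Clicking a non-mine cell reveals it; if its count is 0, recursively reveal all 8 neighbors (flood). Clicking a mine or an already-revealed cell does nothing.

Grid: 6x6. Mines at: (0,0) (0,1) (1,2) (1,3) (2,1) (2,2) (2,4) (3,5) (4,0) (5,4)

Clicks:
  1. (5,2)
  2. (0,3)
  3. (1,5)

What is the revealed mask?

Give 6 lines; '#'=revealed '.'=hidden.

Answer: ...#..
.....#
......
.###..
.###..
.###..

Derivation:
Click 1 (5,2) count=0: revealed 9 new [(3,1) (3,2) (3,3) (4,1) (4,2) (4,3) (5,1) (5,2) (5,3)] -> total=9
Click 2 (0,3) count=2: revealed 1 new [(0,3)] -> total=10
Click 3 (1,5) count=1: revealed 1 new [(1,5)] -> total=11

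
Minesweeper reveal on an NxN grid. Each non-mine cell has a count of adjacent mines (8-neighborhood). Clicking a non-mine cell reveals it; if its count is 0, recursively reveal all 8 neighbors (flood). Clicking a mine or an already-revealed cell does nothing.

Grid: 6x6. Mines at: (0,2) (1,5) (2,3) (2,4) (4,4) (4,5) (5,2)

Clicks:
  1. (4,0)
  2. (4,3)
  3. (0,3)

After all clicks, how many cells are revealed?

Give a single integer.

Click 1 (4,0) count=0: revealed 16 new [(0,0) (0,1) (1,0) (1,1) (1,2) (2,0) (2,1) (2,2) (3,0) (3,1) (3,2) (4,0) (4,1) (4,2) (5,0) (5,1)] -> total=16
Click 2 (4,3) count=2: revealed 1 new [(4,3)] -> total=17
Click 3 (0,3) count=1: revealed 1 new [(0,3)] -> total=18

Answer: 18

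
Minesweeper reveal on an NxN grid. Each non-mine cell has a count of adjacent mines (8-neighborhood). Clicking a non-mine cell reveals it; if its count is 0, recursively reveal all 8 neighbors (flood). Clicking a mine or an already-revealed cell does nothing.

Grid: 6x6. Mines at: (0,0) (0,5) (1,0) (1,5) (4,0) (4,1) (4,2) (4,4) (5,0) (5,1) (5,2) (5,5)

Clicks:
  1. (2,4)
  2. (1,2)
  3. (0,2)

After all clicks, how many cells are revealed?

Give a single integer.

Click 1 (2,4) count=1: revealed 1 new [(2,4)] -> total=1
Click 2 (1,2) count=0: revealed 15 new [(0,1) (0,2) (0,3) (0,4) (1,1) (1,2) (1,3) (1,4) (2,1) (2,2) (2,3) (3,1) (3,2) (3,3) (3,4)] -> total=16
Click 3 (0,2) count=0: revealed 0 new [(none)] -> total=16

Answer: 16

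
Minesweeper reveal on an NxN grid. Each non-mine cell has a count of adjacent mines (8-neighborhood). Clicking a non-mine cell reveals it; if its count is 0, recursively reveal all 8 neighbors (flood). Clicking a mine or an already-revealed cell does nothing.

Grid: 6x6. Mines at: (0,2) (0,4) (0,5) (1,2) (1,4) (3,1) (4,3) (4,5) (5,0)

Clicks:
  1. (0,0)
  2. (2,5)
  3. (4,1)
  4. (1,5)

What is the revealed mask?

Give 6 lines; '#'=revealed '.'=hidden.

Click 1 (0,0) count=0: revealed 6 new [(0,0) (0,1) (1,0) (1,1) (2,0) (2,1)] -> total=6
Click 2 (2,5) count=1: revealed 1 new [(2,5)] -> total=7
Click 3 (4,1) count=2: revealed 1 new [(4,1)] -> total=8
Click 4 (1,5) count=3: revealed 1 new [(1,5)] -> total=9

Answer: ##....
##...#
##...#
......
.#....
......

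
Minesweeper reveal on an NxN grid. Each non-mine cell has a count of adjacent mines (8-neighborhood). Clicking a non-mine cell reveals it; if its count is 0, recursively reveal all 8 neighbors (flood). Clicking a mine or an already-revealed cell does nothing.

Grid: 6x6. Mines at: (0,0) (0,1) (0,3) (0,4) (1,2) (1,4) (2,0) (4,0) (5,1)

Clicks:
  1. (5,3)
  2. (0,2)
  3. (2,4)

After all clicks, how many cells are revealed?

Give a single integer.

Click 1 (5,3) count=0: revealed 19 new [(2,1) (2,2) (2,3) (2,4) (2,5) (3,1) (3,2) (3,3) (3,4) (3,5) (4,1) (4,2) (4,3) (4,4) (4,5) (5,2) (5,3) (5,4) (5,5)] -> total=19
Click 2 (0,2) count=3: revealed 1 new [(0,2)] -> total=20
Click 3 (2,4) count=1: revealed 0 new [(none)] -> total=20

Answer: 20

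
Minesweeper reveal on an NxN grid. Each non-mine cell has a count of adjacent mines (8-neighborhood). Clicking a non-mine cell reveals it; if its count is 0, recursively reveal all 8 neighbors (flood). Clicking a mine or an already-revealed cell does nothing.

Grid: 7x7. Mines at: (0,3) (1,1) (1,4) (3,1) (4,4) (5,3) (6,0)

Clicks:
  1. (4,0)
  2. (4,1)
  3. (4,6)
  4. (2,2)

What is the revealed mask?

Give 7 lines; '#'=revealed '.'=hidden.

Answer: .....##
.....##
..#..##
.....##
##...##
....###
....###

Derivation:
Click 1 (4,0) count=1: revealed 1 new [(4,0)] -> total=1
Click 2 (4,1) count=1: revealed 1 new [(4,1)] -> total=2
Click 3 (4,6) count=0: revealed 16 new [(0,5) (0,6) (1,5) (1,6) (2,5) (2,6) (3,5) (3,6) (4,5) (4,6) (5,4) (5,5) (5,6) (6,4) (6,5) (6,6)] -> total=18
Click 4 (2,2) count=2: revealed 1 new [(2,2)] -> total=19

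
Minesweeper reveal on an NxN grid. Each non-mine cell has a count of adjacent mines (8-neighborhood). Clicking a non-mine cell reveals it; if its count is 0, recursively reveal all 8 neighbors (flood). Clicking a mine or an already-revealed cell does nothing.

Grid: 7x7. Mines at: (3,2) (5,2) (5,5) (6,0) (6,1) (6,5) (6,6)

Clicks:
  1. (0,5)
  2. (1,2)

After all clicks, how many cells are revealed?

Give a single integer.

Click 1 (0,5) count=0: revealed 35 new [(0,0) (0,1) (0,2) (0,3) (0,4) (0,5) (0,6) (1,0) (1,1) (1,2) (1,3) (1,4) (1,5) (1,6) (2,0) (2,1) (2,2) (2,3) (2,4) (2,5) (2,6) (3,0) (3,1) (3,3) (3,4) (3,5) (3,6) (4,0) (4,1) (4,3) (4,4) (4,5) (4,6) (5,0) (5,1)] -> total=35
Click 2 (1,2) count=0: revealed 0 new [(none)] -> total=35

Answer: 35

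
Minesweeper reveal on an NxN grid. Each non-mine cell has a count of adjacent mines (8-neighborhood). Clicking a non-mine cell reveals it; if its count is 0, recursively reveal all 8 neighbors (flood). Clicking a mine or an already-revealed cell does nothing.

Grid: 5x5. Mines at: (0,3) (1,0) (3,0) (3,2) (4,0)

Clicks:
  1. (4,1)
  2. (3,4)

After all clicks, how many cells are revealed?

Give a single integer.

Answer: 9

Derivation:
Click 1 (4,1) count=3: revealed 1 new [(4,1)] -> total=1
Click 2 (3,4) count=0: revealed 8 new [(1,3) (1,4) (2,3) (2,4) (3,3) (3,4) (4,3) (4,4)] -> total=9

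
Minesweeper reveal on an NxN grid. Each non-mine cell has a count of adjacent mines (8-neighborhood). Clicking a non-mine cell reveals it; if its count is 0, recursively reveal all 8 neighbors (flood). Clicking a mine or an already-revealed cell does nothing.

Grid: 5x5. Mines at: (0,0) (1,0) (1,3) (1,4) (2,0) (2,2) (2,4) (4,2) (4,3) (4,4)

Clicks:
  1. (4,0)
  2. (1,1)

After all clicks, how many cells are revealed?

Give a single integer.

Click 1 (4,0) count=0: revealed 4 new [(3,0) (3,1) (4,0) (4,1)] -> total=4
Click 2 (1,1) count=4: revealed 1 new [(1,1)] -> total=5

Answer: 5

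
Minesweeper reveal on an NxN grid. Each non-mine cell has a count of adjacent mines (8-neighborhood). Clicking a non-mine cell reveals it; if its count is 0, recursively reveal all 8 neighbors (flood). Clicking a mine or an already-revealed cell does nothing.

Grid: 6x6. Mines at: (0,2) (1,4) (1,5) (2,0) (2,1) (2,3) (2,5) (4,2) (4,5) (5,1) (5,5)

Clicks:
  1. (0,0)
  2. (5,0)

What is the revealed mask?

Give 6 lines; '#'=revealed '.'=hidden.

Click 1 (0,0) count=0: revealed 4 new [(0,0) (0,1) (1,0) (1,1)] -> total=4
Click 2 (5,0) count=1: revealed 1 new [(5,0)] -> total=5

Answer: ##....
##....
......
......
......
#.....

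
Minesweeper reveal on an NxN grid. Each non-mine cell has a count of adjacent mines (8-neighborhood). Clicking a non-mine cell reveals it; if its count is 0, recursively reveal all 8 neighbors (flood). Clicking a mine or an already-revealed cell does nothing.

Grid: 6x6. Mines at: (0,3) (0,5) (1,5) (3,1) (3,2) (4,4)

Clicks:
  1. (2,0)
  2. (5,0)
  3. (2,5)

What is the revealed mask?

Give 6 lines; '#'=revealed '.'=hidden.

Answer: ......
......
#....#
......
####..
####..

Derivation:
Click 1 (2,0) count=1: revealed 1 new [(2,0)] -> total=1
Click 2 (5,0) count=0: revealed 8 new [(4,0) (4,1) (4,2) (4,3) (5,0) (5,1) (5,2) (5,3)] -> total=9
Click 3 (2,5) count=1: revealed 1 new [(2,5)] -> total=10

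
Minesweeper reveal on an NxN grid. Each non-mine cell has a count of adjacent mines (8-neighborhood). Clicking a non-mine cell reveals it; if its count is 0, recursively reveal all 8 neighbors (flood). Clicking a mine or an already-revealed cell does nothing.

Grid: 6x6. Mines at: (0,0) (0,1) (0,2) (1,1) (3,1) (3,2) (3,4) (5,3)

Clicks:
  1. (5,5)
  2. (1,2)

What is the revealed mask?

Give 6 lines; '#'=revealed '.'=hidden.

Click 1 (5,5) count=0: revealed 4 new [(4,4) (4,5) (5,4) (5,5)] -> total=4
Click 2 (1,2) count=3: revealed 1 new [(1,2)] -> total=5

Answer: ......
..#...
......
......
....##
....##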